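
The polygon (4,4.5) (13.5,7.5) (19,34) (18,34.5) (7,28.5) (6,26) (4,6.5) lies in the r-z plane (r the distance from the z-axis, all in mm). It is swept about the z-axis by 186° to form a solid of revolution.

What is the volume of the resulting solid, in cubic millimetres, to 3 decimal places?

Volume = 9508.517 mm³

Profile (r,z), 7 vertices: (4,4.5) (13.5,7.5) (19,34) (18,34.5) (7,28.5) (6,26) (4,6.5)
edge 0: (4,4.5)→(13.5,7.5)  cross = 4·7.5 − 13.5·4.5 = -30.7500; (r_i+r_j)·cross = 17.5·-30.7500 = -538.1250
edge 1: (13.5,7.5)→(19,34)  cross = 13.5·34 − 19·7.5 = 316.5000; (r_i+r_j)·cross = 32.5·316.5000 = 10286.2500
edge 2: (19,34)→(18,34.5)  cross = 19·34.5 − 18·34 = 43.5000; (r_i+r_j)·cross = 37·43.5000 = 1609.5000
edge 3: (18,34.5)→(7,28.5)  cross = 18·28.5 − 7·34.5 = 271.5000; (r_i+r_j)·cross = 25·271.5000 = 6787.5000
edge 4: (7,28.5)→(6,26)  cross = 7·26 − 6·28.5 = 11.0000; (r_i+r_j)·cross = 13·11.0000 = 143.0000
edge 5: (6,26)→(4,6.5)  cross = 6·6.5 − 4·26 = -65.0000; (r_i+r_j)·cross = 10·-65.0000 = -650.0000
edge 6: (4,6.5)→(4,4.5)  cross = 4·4.5 − 4·6.5 = -8.0000; (r_i+r_j)·cross = 8·-8.0000 = -64.0000
Σcross = 538.7500 → A = |Σcross|/2 = 269.3750 mm²
Σ(r_i+r_j)·cross = 17574.1250 → first moment M = |Σ|/6 = 2929.0208
R_c = M/A = 2929.0208/269.3750 = 10.8734 mm
θ = 186° = 3.246312 rad
V = θ·R_c·A = 3.246312·10.8734·269.3750 = 9508.517 mm³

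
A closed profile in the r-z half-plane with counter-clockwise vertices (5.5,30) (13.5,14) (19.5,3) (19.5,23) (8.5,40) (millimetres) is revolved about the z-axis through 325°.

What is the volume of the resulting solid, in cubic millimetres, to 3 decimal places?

Profile (r,z), 5 vertices: (5.5,30) (13.5,14) (19.5,3) (19.5,23) (8.5,40)
edge 0: (5.5,30)→(13.5,14)  cross = 5.5·14 − 13.5·30 = -328.0000; (r_i+r_j)·cross = 19·-328.0000 = -6232.0000
edge 1: (13.5,14)→(19.5,3)  cross = 13.5·3 − 19.5·14 = -232.5000; (r_i+r_j)·cross = 33·-232.5000 = -7672.5000
edge 2: (19.5,3)→(19.5,23)  cross = 19.5·23 − 19.5·3 = 390.0000; (r_i+r_j)·cross = 39·390.0000 = 15210.0000
edge 3: (19.5,23)→(8.5,40)  cross = 19.5·40 − 8.5·23 = 584.5000; (r_i+r_j)·cross = 28·584.5000 = 16366.0000
edge 4: (8.5,40)→(5.5,30)  cross = 8.5·30 − 5.5·40 = 35.0000; (r_i+r_j)·cross = 14·35.0000 = 490.0000
Σcross = 449.0000 → A = |Σcross|/2 = 224.5000 mm²
Σ(r_i+r_j)·cross = 18161.5000 → first moment M = |Σ|/6 = 3026.9167
R_c = M/A = 3026.9167/224.5000 = 13.4829 mm
θ = 325° = 5.672320 rad
V = θ·R_c·A = 5.672320·13.4829·224.5000 = 17169.640 mm³

Volume = 17169.640 mm³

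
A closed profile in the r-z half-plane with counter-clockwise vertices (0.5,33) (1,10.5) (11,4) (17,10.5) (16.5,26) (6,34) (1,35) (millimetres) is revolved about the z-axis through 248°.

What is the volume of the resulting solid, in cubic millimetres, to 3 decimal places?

Volume = 13938.403 mm³

Profile (r,z), 7 vertices: (0.5,33) (1,10.5) (11,4) (17,10.5) (16.5,26) (6,34) (1,35)
edge 0: (0.5,33)→(1,10.5)  cross = 0.5·10.5 − 1·33 = -27.7500; (r_i+r_j)·cross = 1.5·-27.7500 = -41.6250
edge 1: (1,10.5)→(11,4)  cross = 1·4 − 11·10.5 = -111.5000; (r_i+r_j)·cross = 12·-111.5000 = -1338.0000
edge 2: (11,4)→(17,10.5)  cross = 11·10.5 − 17·4 = 47.5000; (r_i+r_j)·cross = 28·47.5000 = 1330.0000
edge 3: (17,10.5)→(16.5,26)  cross = 17·26 − 16.5·10.5 = 268.7500; (r_i+r_j)·cross = 33.5·268.7500 = 9003.1250
edge 4: (16.5,26)→(6,34)  cross = 16.5·34 − 6·26 = 405.0000; (r_i+r_j)·cross = 22.5·405.0000 = 9112.5000
edge 5: (6,34)→(1,35)  cross = 6·35 − 1·34 = 176.0000; (r_i+r_j)·cross = 7·176.0000 = 1232.0000
edge 6: (1,35)→(0.5,33)  cross = 1·33 − 0.5·35 = 15.5000; (r_i+r_j)·cross = 1.5·15.5000 = 23.2500
Σcross = 773.5000 → A = |Σcross|/2 = 386.7500 mm²
Σ(r_i+r_j)·cross = 19321.2500 → first moment M = |Σ|/6 = 3220.2083
R_c = M/A = 3220.2083/386.7500 = 8.3263 mm
θ = 248° = 4.328417 rad
V = θ·R_c·A = 4.328417·8.3263·386.7500 = 13938.403 mm³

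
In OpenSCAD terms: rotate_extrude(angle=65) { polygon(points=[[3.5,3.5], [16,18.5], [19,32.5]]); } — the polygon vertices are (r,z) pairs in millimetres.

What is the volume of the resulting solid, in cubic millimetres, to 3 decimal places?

Volume = 946.332 mm³

Profile (r,z), 3 vertices: (3.5,3.5) (16,18.5) (19,32.5)
edge 0: (3.5,3.5)→(16,18.5)  cross = 3.5·18.5 − 16·3.5 = 8.7500; (r_i+r_j)·cross = 19.5·8.7500 = 170.6250
edge 1: (16,18.5)→(19,32.5)  cross = 16·32.5 − 19·18.5 = 168.5000; (r_i+r_j)·cross = 35·168.5000 = 5897.5000
edge 2: (19,32.5)→(3.5,3.5)  cross = 19·3.5 − 3.5·32.5 = -47.2500; (r_i+r_j)·cross = 22.5·-47.2500 = -1063.1250
Σcross = 130.0000 → A = |Σcross|/2 = 65.0000 mm²
Σ(r_i+r_j)·cross = 5005.0000 → first moment M = |Σ|/6 = 834.1667
R_c = M/A = 834.1667/65.0000 = 12.8333 mm
θ = 65° = 1.134464 rad
V = θ·R_c·A = 1.134464·12.8333·65.0000 = 946.332 mm³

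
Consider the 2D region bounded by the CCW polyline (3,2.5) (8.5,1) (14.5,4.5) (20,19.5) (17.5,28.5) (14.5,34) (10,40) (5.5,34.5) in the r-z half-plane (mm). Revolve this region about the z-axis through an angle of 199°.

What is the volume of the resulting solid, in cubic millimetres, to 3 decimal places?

Profile (r,z), 8 vertices: (3,2.5) (8.5,1) (14.5,4.5) (20,19.5) (17.5,28.5) (14.5,34) (10,40) (5.5,34.5)
edge 0: (3,2.5)→(8.5,1)  cross = 3·1 − 8.5·2.5 = -18.2500; (r_i+r_j)·cross = 11.5·-18.2500 = -209.8750
edge 1: (8.5,1)→(14.5,4.5)  cross = 8.5·4.5 − 14.5·1 = 23.7500; (r_i+r_j)·cross = 23·23.7500 = 546.2500
edge 2: (14.5,4.5)→(20,19.5)  cross = 14.5·19.5 − 20·4.5 = 192.7500; (r_i+r_j)·cross = 34.5·192.7500 = 6649.8750
edge 3: (20,19.5)→(17.5,28.5)  cross = 20·28.5 − 17.5·19.5 = 228.7500; (r_i+r_j)·cross = 37.5·228.7500 = 8578.1250
edge 4: (17.5,28.5)→(14.5,34)  cross = 17.5·34 − 14.5·28.5 = 181.7500; (r_i+r_j)·cross = 32·181.7500 = 5816.0000
edge 5: (14.5,34)→(10,40)  cross = 14.5·40 − 10·34 = 240.0000; (r_i+r_j)·cross = 24.5·240.0000 = 5880.0000
edge 6: (10,40)→(5.5,34.5)  cross = 10·34.5 − 5.5·40 = 125.0000; (r_i+r_j)·cross = 15.5·125.0000 = 1937.5000
edge 7: (5.5,34.5)→(3,2.5)  cross = 5.5·2.5 − 3·34.5 = -89.7500; (r_i+r_j)·cross = 8.5·-89.7500 = -762.8750
Σcross = 884.0000 → A = |Σcross|/2 = 442.0000 mm²
Σ(r_i+r_j)·cross = 28435.0000 → first moment M = |Σ|/6 = 4739.1667
R_c = M/A = 4739.1667/442.0000 = 10.7221 mm
θ = 199° = 3.473205 rad
V = θ·R_c·A = 3.473205·10.7221·442.0000 = 16460.098 mm³

Volume = 16460.098 mm³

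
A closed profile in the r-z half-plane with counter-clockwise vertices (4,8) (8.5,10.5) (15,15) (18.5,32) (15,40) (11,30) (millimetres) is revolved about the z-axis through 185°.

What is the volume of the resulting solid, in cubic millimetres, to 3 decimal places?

Profile (r,z), 6 vertices: (4,8) (8.5,10.5) (15,15) (18.5,32) (15,40) (11,30)
edge 0: (4,8)→(8.5,10.5)  cross = 4·10.5 − 8.5·8 = -26.0000; (r_i+r_j)·cross = 12.5·-26.0000 = -325.0000
edge 1: (8.5,10.5)→(15,15)  cross = 8.5·15 − 15·10.5 = -30.0000; (r_i+r_j)·cross = 23.5·-30.0000 = -705.0000
edge 2: (15,15)→(18.5,32)  cross = 15·32 − 18.5·15 = 202.5000; (r_i+r_j)·cross = 33.5·202.5000 = 6783.7500
edge 3: (18.5,32)→(15,40)  cross = 18.5·40 − 15·32 = 260.0000; (r_i+r_j)·cross = 33.5·260.0000 = 8710.0000
edge 4: (15,40)→(11,30)  cross = 15·30 − 11·40 = 10.0000; (r_i+r_j)·cross = 26·10.0000 = 260.0000
edge 5: (11,30)→(4,8)  cross = 11·8 − 4·30 = -32.0000; (r_i+r_j)·cross = 15·-32.0000 = -480.0000
Σcross = 384.5000 → A = |Σcross|/2 = 192.2500 mm²
Σ(r_i+r_j)·cross = 14243.7500 → first moment M = |Σ|/6 = 2373.9583
R_c = M/A = 2373.9583/192.2500 = 12.3483 mm
θ = 185° = 3.228859 rad
V = θ·R_c·A = 3.228859·12.3483·192.2500 = 7665.177 mm³

Volume = 7665.177 mm³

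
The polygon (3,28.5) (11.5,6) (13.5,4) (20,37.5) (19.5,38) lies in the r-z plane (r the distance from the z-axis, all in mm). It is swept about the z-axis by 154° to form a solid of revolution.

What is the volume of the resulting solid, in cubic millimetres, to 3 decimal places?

Profile (r,z), 5 vertices: (3,28.5) (11.5,6) (13.5,4) (20,37.5) (19.5,38)
edge 0: (3,28.5)→(11.5,6)  cross = 3·6 − 11.5·28.5 = -309.7500; (r_i+r_j)·cross = 14.5·-309.7500 = -4491.3750
edge 1: (11.5,6)→(13.5,4)  cross = 11.5·4 − 13.5·6 = -35.0000; (r_i+r_j)·cross = 25·-35.0000 = -875.0000
edge 2: (13.5,4)→(20,37.5)  cross = 13.5·37.5 − 20·4 = 426.2500; (r_i+r_j)·cross = 33.5·426.2500 = 14279.3750
edge 3: (20,37.5)→(19.5,38)  cross = 20·38 − 19.5·37.5 = 28.7500; (r_i+r_j)·cross = 39.5·28.7500 = 1135.6250
edge 4: (19.5,38)→(3,28.5)  cross = 19.5·28.5 − 3·38 = 441.7500; (r_i+r_j)·cross = 22.5·441.7500 = 9939.3750
Σcross = 552.0000 → A = |Σcross|/2 = 276.0000 mm²
Σ(r_i+r_j)·cross = 19988.0000 → first moment M = |Σ|/6 = 3331.3333
R_c = M/A = 3331.3333/276.0000 = 12.0700 mm
θ = 154° = 2.687807 rad
V = θ·R_c·A = 2.687807·12.0700·276.0000 = 8953.981 mm³

Volume = 8953.981 mm³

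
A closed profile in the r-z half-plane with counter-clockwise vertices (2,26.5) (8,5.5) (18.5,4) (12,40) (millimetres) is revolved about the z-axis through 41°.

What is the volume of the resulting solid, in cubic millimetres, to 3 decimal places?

Volume = 2454.412 mm³

Profile (r,z), 4 vertices: (2,26.5) (8,5.5) (18.5,4) (12,40)
edge 0: (2,26.5)→(8,5.5)  cross = 2·5.5 − 8·26.5 = -201.0000; (r_i+r_j)·cross = 10·-201.0000 = -2010.0000
edge 1: (8,5.5)→(18.5,4)  cross = 8·4 − 18.5·5.5 = -69.7500; (r_i+r_j)·cross = 26.5·-69.7500 = -1848.3750
edge 2: (18.5,4)→(12,40)  cross = 18.5·40 − 12·4 = 692.0000; (r_i+r_j)·cross = 30.5·692.0000 = 21106.0000
edge 3: (12,40)→(2,26.5)  cross = 12·26.5 − 2·40 = 238.0000; (r_i+r_j)·cross = 14·238.0000 = 3332.0000
Σcross = 659.2500 → A = |Σcross|/2 = 329.6250 mm²
Σ(r_i+r_j)·cross = 20579.6250 → first moment M = |Σ|/6 = 3429.9375
R_c = M/A = 3429.9375/329.6250 = 10.4056 mm
θ = 41° = 0.715585 rad
V = θ·R_c·A = 0.715585·10.4056·329.6250 = 2454.412 mm³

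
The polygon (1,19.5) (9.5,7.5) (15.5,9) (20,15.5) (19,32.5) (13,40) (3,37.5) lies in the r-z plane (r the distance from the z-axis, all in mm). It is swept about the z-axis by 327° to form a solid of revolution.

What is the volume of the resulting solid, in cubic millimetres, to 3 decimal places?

Volume = 28661.930 mm³

Profile (r,z), 7 vertices: (1,19.5) (9.5,7.5) (15.5,9) (20,15.5) (19,32.5) (13,40) (3,37.5)
edge 0: (1,19.5)→(9.5,7.5)  cross = 1·7.5 − 9.5·19.5 = -177.7500; (r_i+r_j)·cross = 10.5·-177.7500 = -1866.3750
edge 1: (9.5,7.5)→(15.5,9)  cross = 9.5·9 − 15.5·7.5 = -30.7500; (r_i+r_j)·cross = 25·-30.7500 = -768.7500
edge 2: (15.5,9)→(20,15.5)  cross = 15.5·15.5 − 20·9 = 60.2500; (r_i+r_j)·cross = 35.5·60.2500 = 2138.8750
edge 3: (20,15.5)→(19,32.5)  cross = 20·32.5 − 19·15.5 = 355.5000; (r_i+r_j)·cross = 39·355.5000 = 13864.5000
edge 4: (19,32.5)→(13,40)  cross = 19·40 − 13·32.5 = 337.5000; (r_i+r_j)·cross = 32·337.5000 = 10800.0000
edge 5: (13,40)→(3,37.5)  cross = 13·37.5 − 3·40 = 367.5000; (r_i+r_j)·cross = 16·367.5000 = 5880.0000
edge 6: (3,37.5)→(1,19.5)  cross = 3·19.5 − 1·37.5 = 21.0000; (r_i+r_j)·cross = 4·21.0000 = 84.0000
Σcross = 933.2500 → A = |Σcross|/2 = 466.6250 mm²
Σ(r_i+r_j)·cross = 30132.2500 → first moment M = |Σ|/6 = 5022.0417
R_c = M/A = 5022.0417/466.6250 = 10.7625 mm
θ = 327° = 5.707227 rad
V = θ·R_c·A = 5.707227·10.7625·466.6250 = 28661.930 mm³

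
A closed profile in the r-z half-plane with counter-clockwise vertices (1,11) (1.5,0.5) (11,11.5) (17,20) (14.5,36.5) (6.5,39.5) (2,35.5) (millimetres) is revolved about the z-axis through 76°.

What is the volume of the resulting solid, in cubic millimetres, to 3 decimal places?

Volume = 4310.632 mm³

Profile (r,z), 7 vertices: (1,11) (1.5,0.5) (11,11.5) (17,20) (14.5,36.5) (6.5,39.5) (2,35.5)
edge 0: (1,11)→(1.5,0.5)  cross = 1·0.5 − 1.5·11 = -16.0000; (r_i+r_j)·cross = 2.5·-16.0000 = -40.0000
edge 1: (1.5,0.5)→(11,11.5)  cross = 1.5·11.5 − 11·0.5 = 11.7500; (r_i+r_j)·cross = 12.5·11.7500 = 146.8750
edge 2: (11,11.5)→(17,20)  cross = 11·20 − 17·11.5 = 24.5000; (r_i+r_j)·cross = 28·24.5000 = 686.0000
edge 3: (17,20)→(14.5,36.5)  cross = 17·36.5 − 14.5·20 = 330.5000; (r_i+r_j)·cross = 31.5·330.5000 = 10410.7500
edge 4: (14.5,36.5)→(6.5,39.5)  cross = 14.5·39.5 − 6.5·36.5 = 335.5000; (r_i+r_j)·cross = 21·335.5000 = 7045.5000
edge 5: (6.5,39.5)→(2,35.5)  cross = 6.5·35.5 − 2·39.5 = 151.7500; (r_i+r_j)·cross = 8.5·151.7500 = 1289.8750
edge 6: (2,35.5)→(1,11)  cross = 2·11 − 1·35.5 = -13.5000; (r_i+r_j)·cross = 3·-13.5000 = -40.5000
Σcross = 824.5000 → A = |Σcross|/2 = 412.2500 mm²
Σ(r_i+r_j)·cross = 19498.5000 → first moment M = |Σ|/6 = 3249.7500
R_c = M/A = 3249.7500/412.2500 = 7.8830 mm
θ = 76° = 1.326450 rad
V = θ·R_c·A = 1.326450·7.8830·412.2500 = 4310.632 mm³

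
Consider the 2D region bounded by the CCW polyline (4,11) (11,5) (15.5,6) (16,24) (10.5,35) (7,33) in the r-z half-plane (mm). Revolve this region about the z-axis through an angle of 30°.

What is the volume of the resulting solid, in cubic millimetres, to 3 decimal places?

Profile (r,z), 6 vertices: (4,11) (11,5) (15.5,6) (16,24) (10.5,35) (7,33)
edge 0: (4,11)→(11,5)  cross = 4·5 − 11·11 = -101.0000; (r_i+r_j)·cross = 15·-101.0000 = -1515.0000
edge 1: (11,5)→(15.5,6)  cross = 11·6 − 15.5·5 = -11.5000; (r_i+r_j)·cross = 26.5·-11.5000 = -304.7500
edge 2: (15.5,6)→(16,24)  cross = 15.5·24 − 16·6 = 276.0000; (r_i+r_j)·cross = 31.5·276.0000 = 8694.0000
edge 3: (16,24)→(10.5,35)  cross = 16·35 − 10.5·24 = 308.0000; (r_i+r_j)·cross = 26.5·308.0000 = 8162.0000
edge 4: (10.5,35)→(7,33)  cross = 10.5·33 − 7·35 = 101.5000; (r_i+r_j)·cross = 17.5·101.5000 = 1776.2500
edge 5: (7,33)→(4,11)  cross = 7·11 − 4·33 = -55.0000; (r_i+r_j)·cross = 11·-55.0000 = -605.0000
Σcross = 518.0000 → A = |Σcross|/2 = 259.0000 mm²
Σ(r_i+r_j)·cross = 16207.5000 → first moment M = |Σ|/6 = 2701.2500
R_c = M/A = 2701.2500/259.0000 = 10.4295 mm
θ = 30° = 0.523599 rad
V = θ·R_c·A = 0.523599·10.4295·259.0000 = 1414.371 mm³

Volume = 1414.371 mm³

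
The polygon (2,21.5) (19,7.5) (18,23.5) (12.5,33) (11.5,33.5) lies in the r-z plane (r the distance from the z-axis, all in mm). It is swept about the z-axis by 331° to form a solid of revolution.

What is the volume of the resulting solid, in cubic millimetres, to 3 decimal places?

Volume = 15208.057 mm³

Profile (r,z), 5 vertices: (2,21.5) (19,7.5) (18,23.5) (12.5,33) (11.5,33.5)
edge 0: (2,21.5)→(19,7.5)  cross = 2·7.5 − 19·21.5 = -393.5000; (r_i+r_j)·cross = 21·-393.5000 = -8263.5000
edge 1: (19,7.5)→(18,23.5)  cross = 19·23.5 − 18·7.5 = 311.5000; (r_i+r_j)·cross = 37·311.5000 = 11525.5000
edge 2: (18,23.5)→(12.5,33)  cross = 18·33 − 12.5·23.5 = 300.2500; (r_i+r_j)·cross = 30.5·300.2500 = 9157.6250
edge 3: (12.5,33)→(11.5,33.5)  cross = 12.5·33.5 − 11.5·33 = 39.2500; (r_i+r_j)·cross = 24·39.2500 = 942.0000
edge 4: (11.5,33.5)→(2,21.5)  cross = 11.5·21.5 − 2·33.5 = 180.2500; (r_i+r_j)·cross = 13.5·180.2500 = 2433.3750
Σcross = 437.7500 → A = |Σcross|/2 = 218.8750 mm²
Σ(r_i+r_j)·cross = 15795.0000 → first moment M = |Σ|/6 = 2632.5000
R_c = M/A = 2632.5000/218.8750 = 12.0274 mm
θ = 331° = 5.777040 rad
V = θ·R_c·A = 5.777040·12.0274·218.8750 = 15208.057 mm³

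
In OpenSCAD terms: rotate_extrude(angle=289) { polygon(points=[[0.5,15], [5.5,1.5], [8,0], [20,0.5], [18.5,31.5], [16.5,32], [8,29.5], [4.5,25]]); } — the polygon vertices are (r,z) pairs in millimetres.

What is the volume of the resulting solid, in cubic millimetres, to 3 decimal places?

Volume = 27452.924 mm³

Profile (r,z), 8 vertices: (0.5,15) (5.5,1.5) (8,0) (20,0.5) (18.5,31.5) (16.5,32) (8,29.5) (4.5,25)
edge 0: (0.5,15)→(5.5,1.5)  cross = 0.5·1.5 − 5.5·15 = -81.7500; (r_i+r_j)·cross = 6·-81.7500 = -490.5000
edge 1: (5.5,1.5)→(8,0)  cross = 5.5·0 − 8·1.5 = -12.0000; (r_i+r_j)·cross = 13.5·-12.0000 = -162.0000
edge 2: (8,0)→(20,0.5)  cross = 8·0.5 − 20·0 = 4.0000; (r_i+r_j)·cross = 28·4.0000 = 112.0000
edge 3: (20,0.5)→(18.5,31.5)  cross = 20·31.5 − 18.5·0.5 = 620.7500; (r_i+r_j)·cross = 38.5·620.7500 = 23898.8750
edge 4: (18.5,31.5)→(16.5,32)  cross = 18.5·32 − 16.5·31.5 = 72.2500; (r_i+r_j)·cross = 35·72.2500 = 2528.7500
edge 5: (16.5,32)→(8,29.5)  cross = 16.5·29.5 − 8·32 = 230.7500; (r_i+r_j)·cross = 24.5·230.7500 = 5653.3750
edge 6: (8,29.5)→(4.5,25)  cross = 8·25 − 4.5·29.5 = 67.2500; (r_i+r_j)·cross = 12.5·67.2500 = 840.6250
edge 7: (4.5,25)→(0.5,15)  cross = 4.5·15 − 0.5·25 = 55.0000; (r_i+r_j)·cross = 5·55.0000 = 275.0000
Σcross = 956.2500 → A = |Σcross|/2 = 478.1250 mm²
Σ(r_i+r_j)·cross = 32656.1250 → first moment M = |Σ|/6 = 5442.6875
R_c = M/A = 5442.6875/478.1250 = 11.3834 mm
θ = 289° = 5.044002 rad
V = θ·R_c·A = 5.044002·11.3834·478.1250 = 27452.924 mm³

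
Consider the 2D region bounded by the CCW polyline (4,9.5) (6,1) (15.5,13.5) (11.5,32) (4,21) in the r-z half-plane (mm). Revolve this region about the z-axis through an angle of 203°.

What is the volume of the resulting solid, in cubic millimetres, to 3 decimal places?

Profile (r,z), 5 vertices: (4,9.5) (6,1) (15.5,13.5) (11.5,32) (4,21)
edge 0: (4,9.5)→(6,1)  cross = 4·1 − 6·9.5 = -53.0000; (r_i+r_j)·cross = 10·-53.0000 = -530.0000
edge 1: (6,1)→(15.5,13.5)  cross = 6·13.5 − 15.5·1 = 65.5000; (r_i+r_j)·cross = 21.5·65.5000 = 1408.2500
edge 2: (15.5,13.5)→(11.5,32)  cross = 15.5·32 − 11.5·13.5 = 340.7500; (r_i+r_j)·cross = 27·340.7500 = 9200.2500
edge 3: (11.5,32)→(4,21)  cross = 11.5·21 − 4·32 = 113.5000; (r_i+r_j)·cross = 15.5·113.5000 = 1759.2500
edge 4: (4,21)→(4,9.5)  cross = 4·9.5 − 4·21 = -46.0000; (r_i+r_j)·cross = 8·-46.0000 = -368.0000
Σcross = 420.7500 → A = |Σcross|/2 = 210.3750 mm²
Σ(r_i+r_j)·cross = 11469.7500 → first moment M = |Σ|/6 = 1911.6250
R_c = M/A = 1911.6250/210.3750 = 9.0867 mm
θ = 203° = 3.543018 rad
V = θ·R_c·A = 3.543018·9.0867·210.3750 = 6772.923 mm³

Volume = 6772.923 mm³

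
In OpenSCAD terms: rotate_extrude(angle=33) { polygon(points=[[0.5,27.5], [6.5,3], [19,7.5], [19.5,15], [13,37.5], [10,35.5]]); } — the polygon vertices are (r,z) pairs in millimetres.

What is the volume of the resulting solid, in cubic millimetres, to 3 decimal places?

Profile (r,z), 6 vertices: (0.5,27.5) (6.5,3) (19,7.5) (19.5,15) (13,37.5) (10,35.5)
edge 0: (0.5,27.5)→(6.5,3)  cross = 0.5·3 − 6.5·27.5 = -177.2500; (r_i+r_j)·cross = 7·-177.2500 = -1240.7500
edge 1: (6.5,3)→(19,7.5)  cross = 6.5·7.5 − 19·3 = -8.2500; (r_i+r_j)·cross = 25.5·-8.2500 = -210.3750
edge 2: (19,7.5)→(19.5,15)  cross = 19·15 − 19.5·7.5 = 138.7500; (r_i+r_j)·cross = 38.5·138.7500 = 5341.8750
edge 3: (19.5,15)→(13,37.5)  cross = 19.5·37.5 − 13·15 = 536.2500; (r_i+r_j)·cross = 32.5·536.2500 = 17428.1250
edge 4: (13,37.5)→(10,35.5)  cross = 13·35.5 − 10·37.5 = 86.5000; (r_i+r_j)·cross = 23·86.5000 = 1989.5000
edge 5: (10,35.5)→(0.5,27.5)  cross = 10·27.5 − 0.5·35.5 = 257.2500; (r_i+r_j)·cross = 10.5·257.2500 = 2701.1250
Σcross = 833.2500 → A = |Σcross|/2 = 416.6250 mm²
Σ(r_i+r_j)·cross = 26009.5000 → first moment M = |Σ|/6 = 4334.9167
R_c = M/A = 4334.9167/416.6250 = 10.4048 mm
θ = 33° = 0.575959 rad
V = θ·R_c·A = 0.575959·10.4048·416.6250 = 2496.733 mm³

Volume = 2496.733 mm³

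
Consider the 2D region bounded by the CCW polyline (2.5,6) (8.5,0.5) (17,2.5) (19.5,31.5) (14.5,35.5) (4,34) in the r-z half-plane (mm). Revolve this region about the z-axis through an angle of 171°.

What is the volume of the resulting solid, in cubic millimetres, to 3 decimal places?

Volume = 15742.436 mm³

Profile (r,z), 6 vertices: (2.5,6) (8.5,0.5) (17,2.5) (19.5,31.5) (14.5,35.5) (4,34)
edge 0: (2.5,6)→(8.5,0.5)  cross = 2.5·0.5 − 8.5·6 = -49.7500; (r_i+r_j)·cross = 11·-49.7500 = -547.2500
edge 1: (8.5,0.5)→(17,2.5)  cross = 8.5·2.5 − 17·0.5 = 12.7500; (r_i+r_j)·cross = 25.5·12.7500 = 325.1250
edge 2: (17,2.5)→(19.5,31.5)  cross = 17·31.5 − 19.5·2.5 = 486.7500; (r_i+r_j)·cross = 36.5·486.7500 = 17766.3750
edge 3: (19.5,31.5)→(14.5,35.5)  cross = 19.5·35.5 − 14.5·31.5 = 235.5000; (r_i+r_j)·cross = 34·235.5000 = 8007.0000
edge 4: (14.5,35.5)→(4,34)  cross = 14.5·34 − 4·35.5 = 351.0000; (r_i+r_j)·cross = 18.5·351.0000 = 6493.5000
edge 5: (4,34)→(2.5,6)  cross = 4·6 − 2.5·34 = -61.0000; (r_i+r_j)·cross = 6.5·-61.0000 = -396.5000
Σcross = 975.2500 → A = |Σcross|/2 = 487.6250 mm²
Σ(r_i+r_j)·cross = 31648.2500 → first moment M = |Σ|/6 = 5274.7083
R_c = M/A = 5274.7083/487.6250 = 10.8171 mm
θ = 171° = 2.984513 rad
V = θ·R_c·A = 2.984513·10.8171·487.6250 = 15742.436 mm³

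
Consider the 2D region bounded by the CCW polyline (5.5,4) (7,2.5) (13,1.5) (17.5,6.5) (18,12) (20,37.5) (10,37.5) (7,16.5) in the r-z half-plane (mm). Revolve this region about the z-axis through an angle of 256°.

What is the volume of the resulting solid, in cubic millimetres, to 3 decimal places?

Volume = 22189.883 mm³

Profile (r,z), 8 vertices: (5.5,4) (7,2.5) (13,1.5) (17.5,6.5) (18,12) (20,37.5) (10,37.5) (7,16.5)
edge 0: (5.5,4)→(7,2.5)  cross = 5.5·2.5 − 7·4 = -14.2500; (r_i+r_j)·cross = 12.5·-14.2500 = -178.1250
edge 1: (7,2.5)→(13,1.5)  cross = 7·1.5 − 13·2.5 = -22.0000; (r_i+r_j)·cross = 20·-22.0000 = -440.0000
edge 2: (13,1.5)→(17.5,6.5)  cross = 13·6.5 − 17.5·1.5 = 58.2500; (r_i+r_j)·cross = 30.5·58.2500 = 1776.6250
edge 3: (17.5,6.5)→(18,12)  cross = 17.5·12 − 18·6.5 = 93.0000; (r_i+r_j)·cross = 35.5·93.0000 = 3301.5000
edge 4: (18,12)→(20,37.5)  cross = 18·37.5 − 20·12 = 435.0000; (r_i+r_j)·cross = 38·435.0000 = 16530.0000
edge 5: (20,37.5)→(10,37.5)  cross = 20·37.5 − 10·37.5 = 375.0000; (r_i+r_j)·cross = 30·375.0000 = 11250.0000
edge 6: (10,37.5)→(7,16.5)  cross = 10·16.5 − 7·37.5 = -97.5000; (r_i+r_j)·cross = 17·-97.5000 = -1657.5000
edge 7: (7,16.5)→(5.5,4)  cross = 7·4 − 5.5·16.5 = -62.7500; (r_i+r_j)·cross = 12.5·-62.7500 = -784.3750
Σcross = 764.7500 → A = |Σcross|/2 = 382.3750 mm²
Σ(r_i+r_j)·cross = 29798.1250 → first moment M = |Σ|/6 = 4966.3542
R_c = M/A = 4966.3542/382.3750 = 12.9882 mm
θ = 256° = 4.468043 rad
V = θ·R_c·A = 4.468043·12.9882·382.3750 = 22189.883 mm³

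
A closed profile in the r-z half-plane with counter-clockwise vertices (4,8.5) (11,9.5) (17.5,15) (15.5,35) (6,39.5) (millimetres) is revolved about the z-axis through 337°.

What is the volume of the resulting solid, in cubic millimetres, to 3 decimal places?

Profile (r,z), 5 vertices: (4,8.5) (11,9.5) (17.5,15) (15.5,35) (6,39.5)
edge 0: (4,8.5)→(11,9.5)  cross = 4·9.5 − 11·8.5 = -55.5000; (r_i+r_j)·cross = 15·-55.5000 = -832.5000
edge 1: (11,9.5)→(17.5,15)  cross = 11·15 − 17.5·9.5 = -1.2500; (r_i+r_j)·cross = 28.5·-1.2500 = -35.6250
edge 2: (17.5,15)→(15.5,35)  cross = 17.5·35 − 15.5·15 = 380.0000; (r_i+r_j)·cross = 33·380.0000 = 12540.0000
edge 3: (15.5,35)→(6,39.5)  cross = 15.5·39.5 − 6·35 = 402.2500; (r_i+r_j)·cross = 21.5·402.2500 = 8648.3750
edge 4: (6,39.5)→(4,8.5)  cross = 6·8.5 − 4·39.5 = -107.0000; (r_i+r_j)·cross = 10·-107.0000 = -1070.0000
Σcross = 618.5000 → A = |Σcross|/2 = 309.2500 mm²
Σ(r_i+r_j)·cross = 19250.2500 → first moment M = |Σ|/6 = 3208.3750
R_c = M/A = 3208.3750/309.2500 = 10.3747 mm
θ = 337° = 5.881760 rad
V = θ·R_c·A = 5.881760·10.3747·309.2500 = 18870.890 mm³

Volume = 18870.890 mm³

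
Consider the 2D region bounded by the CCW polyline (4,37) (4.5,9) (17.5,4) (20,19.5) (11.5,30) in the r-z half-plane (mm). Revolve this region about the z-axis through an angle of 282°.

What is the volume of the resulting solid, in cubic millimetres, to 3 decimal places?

Volume = 18202.562 mm³

Profile (r,z), 5 vertices: (4,37) (4.5,9) (17.5,4) (20,19.5) (11.5,30)
edge 0: (4,37)→(4.5,9)  cross = 4·9 − 4.5·37 = -130.5000; (r_i+r_j)·cross = 8.5·-130.5000 = -1109.2500
edge 1: (4.5,9)→(17.5,4)  cross = 4.5·4 − 17.5·9 = -139.5000; (r_i+r_j)·cross = 22·-139.5000 = -3069.0000
edge 2: (17.5,4)→(20,19.5)  cross = 17.5·19.5 − 20·4 = 261.2500; (r_i+r_j)·cross = 37.5·261.2500 = 9796.8750
edge 3: (20,19.5)→(11.5,30)  cross = 20·30 − 11.5·19.5 = 375.7500; (r_i+r_j)·cross = 31.5·375.7500 = 11836.1250
edge 4: (11.5,30)→(4,37)  cross = 11.5·37 − 4·30 = 305.5000; (r_i+r_j)·cross = 15.5·305.5000 = 4735.2500
Σcross = 672.5000 → A = |Σcross|/2 = 336.2500 mm²
Σ(r_i+r_j)·cross = 22190.0000 → first moment M = |Σ|/6 = 3698.3333
R_c = M/A = 3698.3333/336.2500 = 10.9988 mm
θ = 282° = 4.921828 rad
V = θ·R_c·A = 4.921828·10.9988·336.2500 = 18202.562 mm³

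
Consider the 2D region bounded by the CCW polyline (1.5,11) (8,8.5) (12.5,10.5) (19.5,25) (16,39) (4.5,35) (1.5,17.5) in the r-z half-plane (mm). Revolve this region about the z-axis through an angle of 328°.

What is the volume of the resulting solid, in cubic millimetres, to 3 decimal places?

Volume = 22025.945 mm³

Profile (r,z), 7 vertices: (1.5,11) (8,8.5) (12.5,10.5) (19.5,25) (16,39) (4.5,35) (1.5,17.5)
edge 0: (1.5,11)→(8,8.5)  cross = 1.5·8.5 − 8·11 = -75.2500; (r_i+r_j)·cross = 9.5·-75.2500 = -714.8750
edge 1: (8,8.5)→(12.5,10.5)  cross = 8·10.5 − 12.5·8.5 = -22.2500; (r_i+r_j)·cross = 20.5·-22.2500 = -456.1250
edge 2: (12.5,10.5)→(19.5,25)  cross = 12.5·25 − 19.5·10.5 = 107.7500; (r_i+r_j)·cross = 32·107.7500 = 3448.0000
edge 3: (19.5,25)→(16,39)  cross = 19.5·39 − 16·25 = 360.5000; (r_i+r_j)·cross = 35.5·360.5000 = 12797.7500
edge 4: (16,39)→(4.5,35)  cross = 16·35 − 4.5·39 = 384.5000; (r_i+r_j)·cross = 20.5·384.5000 = 7882.2500
edge 5: (4.5,35)→(1.5,17.5)  cross = 4.5·17.5 − 1.5·35 = 26.2500; (r_i+r_j)·cross = 6·26.2500 = 157.5000
edge 6: (1.5,17.5)→(1.5,11)  cross = 1.5·11 − 1.5·17.5 = -9.7500; (r_i+r_j)·cross = 3·-9.7500 = -29.2500
Σcross = 771.7500 → A = |Σcross|/2 = 385.8750 mm²
Σ(r_i+r_j)·cross = 23085.2500 → first moment M = |Σ|/6 = 3847.5417
R_c = M/A = 3847.5417/385.8750 = 9.9710 mm
θ = 328° = 5.724680 rad
V = θ·R_c·A = 5.724680·9.9710·385.8750 = 22025.945 mm³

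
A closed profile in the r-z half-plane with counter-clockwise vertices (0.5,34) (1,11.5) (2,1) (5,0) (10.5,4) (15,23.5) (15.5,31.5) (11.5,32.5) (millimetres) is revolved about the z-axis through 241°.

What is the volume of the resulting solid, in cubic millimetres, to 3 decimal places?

Profile (r,z), 8 vertices: (0.5,34) (1,11.5) (2,1) (5,0) (10.5,4) (15,23.5) (15.5,31.5) (11.5,32.5)
edge 0: (0.5,34)→(1,11.5)  cross = 0.5·11.5 − 1·34 = -28.2500; (r_i+r_j)·cross = 1.5·-28.2500 = -42.3750
edge 1: (1,11.5)→(2,1)  cross = 1·1 − 2·11.5 = -22.0000; (r_i+r_j)·cross = 3·-22.0000 = -66.0000
edge 2: (2,1)→(5,0)  cross = 2·0 − 5·1 = -5.0000; (r_i+r_j)·cross = 7·-5.0000 = -35.0000
edge 3: (5,0)→(10.5,4)  cross = 5·4 − 10.5·0 = 20.0000; (r_i+r_j)·cross = 15.5·20.0000 = 310.0000
edge 4: (10.5,4)→(15,23.5)  cross = 10.5·23.5 − 15·4 = 186.7500; (r_i+r_j)·cross = 25.5·186.7500 = 4762.1250
edge 5: (15,23.5)→(15.5,31.5)  cross = 15·31.5 − 15.5·23.5 = 108.2500; (r_i+r_j)·cross = 30.5·108.2500 = 3301.6250
edge 6: (15.5,31.5)→(11.5,32.5)  cross = 15.5·32.5 − 11.5·31.5 = 141.5000; (r_i+r_j)·cross = 27·141.5000 = 3820.5000
edge 7: (11.5,32.5)→(0.5,34)  cross = 11.5·34 − 0.5·32.5 = 374.7500; (r_i+r_j)·cross = 12·374.7500 = 4497.0000
Σcross = 776.0000 → A = |Σcross|/2 = 388.0000 mm²
Σ(r_i+r_j)·cross = 16547.8750 → first moment M = |Σ|/6 = 2757.9792
R_c = M/A = 2757.9792/388.0000 = 7.1082 mm
θ = 241° = 4.206243 rad
V = θ·R_c·A = 4.206243·7.1082·388.0000 = 11600.732 mm³

Volume = 11600.732 mm³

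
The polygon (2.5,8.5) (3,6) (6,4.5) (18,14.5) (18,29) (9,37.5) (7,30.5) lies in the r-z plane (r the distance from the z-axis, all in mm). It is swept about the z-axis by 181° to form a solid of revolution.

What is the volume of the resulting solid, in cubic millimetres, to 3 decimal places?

Profile (r,z), 7 vertices: (2.5,8.5) (3,6) (6,4.5) (18,14.5) (18,29) (9,37.5) (7,30.5)
edge 0: (2.5,8.5)→(3,6)  cross = 2.5·6 − 3·8.5 = -10.5000; (r_i+r_j)·cross = 5.5·-10.5000 = -57.7500
edge 1: (3,6)→(6,4.5)  cross = 3·4.5 − 6·6 = -22.5000; (r_i+r_j)·cross = 9·-22.5000 = -202.5000
edge 2: (6,4.5)→(18,14.5)  cross = 6·14.5 − 18·4.5 = 6.0000; (r_i+r_j)·cross = 24·6.0000 = 144.0000
edge 3: (18,14.5)→(18,29)  cross = 18·29 − 18·14.5 = 261.0000; (r_i+r_j)·cross = 36·261.0000 = 9396.0000
edge 4: (18,29)→(9,37.5)  cross = 18·37.5 − 9·29 = 414.0000; (r_i+r_j)·cross = 27·414.0000 = 11178.0000
edge 5: (9,37.5)→(7,30.5)  cross = 9·30.5 − 7·37.5 = 12.0000; (r_i+r_j)·cross = 16·12.0000 = 192.0000
edge 6: (7,30.5)→(2.5,8.5)  cross = 7·8.5 − 2.5·30.5 = -16.7500; (r_i+r_j)·cross = 9.5·-16.7500 = -159.1250
Σcross = 643.2500 → A = |Σcross|/2 = 321.6250 mm²
Σ(r_i+r_j)·cross = 20490.6250 → first moment M = |Σ|/6 = 3415.1042
R_c = M/A = 3415.1042/321.6250 = 10.6183 mm
θ = 181° = 3.159046 rad
V = θ·R_c·A = 3.159046·10.6183·321.6250 = 10788.471 mm³

Volume = 10788.471 mm³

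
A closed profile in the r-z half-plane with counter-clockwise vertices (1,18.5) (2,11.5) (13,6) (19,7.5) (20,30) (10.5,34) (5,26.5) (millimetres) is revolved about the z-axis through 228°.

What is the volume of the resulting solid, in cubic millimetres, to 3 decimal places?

Profile (r,z), 7 vertices: (1,18.5) (2,11.5) (13,6) (19,7.5) (20,30) (10.5,34) (5,26.5)
edge 0: (1,18.5)→(2,11.5)  cross = 1·11.5 − 2·18.5 = -25.5000; (r_i+r_j)·cross = 3·-25.5000 = -76.5000
edge 1: (2,11.5)→(13,6)  cross = 2·6 − 13·11.5 = -137.5000; (r_i+r_j)·cross = 15·-137.5000 = -2062.5000
edge 2: (13,6)→(19,7.5)  cross = 13·7.5 − 19·6 = -16.5000; (r_i+r_j)·cross = 32·-16.5000 = -528.0000
edge 3: (19,7.5)→(20,30)  cross = 19·30 − 20·7.5 = 420.0000; (r_i+r_j)·cross = 39·420.0000 = 16380.0000
edge 4: (20,30)→(10.5,34)  cross = 20·34 − 10.5·30 = 365.0000; (r_i+r_j)·cross = 30.5·365.0000 = 11132.5000
edge 5: (10.5,34)→(5,26.5)  cross = 10.5·26.5 − 5·34 = 108.2500; (r_i+r_j)·cross = 15.5·108.2500 = 1677.8750
edge 6: (5,26.5)→(1,18.5)  cross = 5·18.5 − 1·26.5 = 66.0000; (r_i+r_j)·cross = 6·66.0000 = 396.0000
Σcross = 779.7500 → A = |Σcross|/2 = 389.8750 mm²
Σ(r_i+r_j)·cross = 26919.3750 → first moment M = |Σ|/6 = 4486.5625
R_c = M/A = 4486.5625/389.8750 = 11.5077 mm
θ = 228° = 3.979351 rad
V = θ·R_c·A = 3.979351·11.5077·389.8750 = 17853.606 mm³

Volume = 17853.606 mm³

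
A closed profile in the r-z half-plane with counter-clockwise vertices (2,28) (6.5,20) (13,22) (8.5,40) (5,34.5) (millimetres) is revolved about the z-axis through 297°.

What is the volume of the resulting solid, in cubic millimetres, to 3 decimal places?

Volume = 4688.483 mm³

Profile (r,z), 5 vertices: (2,28) (6.5,20) (13,22) (8.5,40) (5,34.5)
edge 0: (2,28)→(6.5,20)  cross = 2·20 − 6.5·28 = -142.0000; (r_i+r_j)·cross = 8.5·-142.0000 = -1207.0000
edge 1: (6.5,20)→(13,22)  cross = 6.5·22 − 13·20 = -117.0000; (r_i+r_j)·cross = 19.5·-117.0000 = -2281.5000
edge 2: (13,22)→(8.5,40)  cross = 13·40 − 8.5·22 = 333.0000; (r_i+r_j)·cross = 21.5·333.0000 = 7159.5000
edge 3: (8.5,40)→(5,34.5)  cross = 8.5·34.5 − 5·40 = 93.2500; (r_i+r_j)·cross = 13.5·93.2500 = 1258.8750
edge 4: (5,34.5)→(2,28)  cross = 5·28 − 2·34.5 = 71.0000; (r_i+r_j)·cross = 7·71.0000 = 497.0000
Σcross = 238.2500 → A = |Σcross|/2 = 119.1250 mm²
Σ(r_i+r_j)·cross = 5426.8750 → first moment M = |Σ|/6 = 904.4792
R_c = M/A = 904.4792/119.1250 = 7.5927 mm
θ = 297° = 5.183628 rad
V = θ·R_c·A = 5.183628·7.5927·119.1250 = 4688.483 mm³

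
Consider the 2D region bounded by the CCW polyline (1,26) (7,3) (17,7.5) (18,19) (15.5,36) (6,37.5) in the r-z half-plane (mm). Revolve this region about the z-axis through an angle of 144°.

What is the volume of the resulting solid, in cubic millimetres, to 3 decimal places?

Profile (r,z), 6 vertices: (1,26) (7,3) (17,7.5) (18,19) (15.5,36) (6,37.5)
edge 0: (1,26)→(7,3)  cross = 1·3 − 7·26 = -179.0000; (r_i+r_j)·cross = 8·-179.0000 = -1432.0000
edge 1: (7,3)→(17,7.5)  cross = 7·7.5 − 17·3 = 1.5000; (r_i+r_j)·cross = 24·1.5000 = 36.0000
edge 2: (17,7.5)→(18,19)  cross = 17·19 − 18·7.5 = 188.0000; (r_i+r_j)·cross = 35·188.0000 = 6580.0000
edge 3: (18,19)→(15.5,36)  cross = 18·36 − 15.5·19 = 353.5000; (r_i+r_j)·cross = 33.5·353.5000 = 11842.2500
edge 4: (15.5,36)→(6,37.5)  cross = 15.5·37.5 − 6·36 = 365.2500; (r_i+r_j)·cross = 21.5·365.2500 = 7852.8750
edge 5: (6,37.5)→(1,26)  cross = 6·26 − 1·37.5 = 118.5000; (r_i+r_j)·cross = 7·118.5000 = 829.5000
Σcross = 847.7500 → A = |Σcross|/2 = 423.8750 mm²
Σ(r_i+r_j)·cross = 25708.6250 → first moment M = |Σ|/6 = 4284.7708
R_c = M/A = 4284.7708/423.8750 = 10.1086 mm
θ = 144° = 2.513274 rad
V = θ·R_c·A = 2.513274·10.1086·423.8750 = 10768.804 mm³

Volume = 10768.804 mm³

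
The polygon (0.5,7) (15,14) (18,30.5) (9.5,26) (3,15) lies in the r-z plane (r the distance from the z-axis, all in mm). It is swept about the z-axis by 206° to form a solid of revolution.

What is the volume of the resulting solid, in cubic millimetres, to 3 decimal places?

Profile (r,z), 5 vertices: (0.5,7) (15,14) (18,30.5) (9.5,26) (3,15)
edge 0: (0.5,7)→(15,14)  cross = 0.5·14 − 15·7 = -98.0000; (r_i+r_j)·cross = 15.5·-98.0000 = -1519.0000
edge 1: (15,14)→(18,30.5)  cross = 15·30.5 − 18·14 = 205.5000; (r_i+r_j)·cross = 33·205.5000 = 6781.5000
edge 2: (18,30.5)→(9.5,26)  cross = 18·26 − 9.5·30.5 = 178.2500; (r_i+r_j)·cross = 27.5·178.2500 = 4901.8750
edge 3: (9.5,26)→(3,15)  cross = 9.5·15 − 3·26 = 64.5000; (r_i+r_j)·cross = 12.5·64.5000 = 806.2500
edge 4: (3,15)→(0.5,7)  cross = 3·7 − 0.5·15 = 13.5000; (r_i+r_j)·cross = 3.5·13.5000 = 47.2500
Σcross = 363.7500 → A = |Σcross|/2 = 181.8750 mm²
Σ(r_i+r_j)·cross = 11017.8750 → first moment M = |Σ|/6 = 1836.3125
R_c = M/A = 1836.3125/181.8750 = 10.0966 mm
θ = 206° = 3.595378 rad
V = θ·R_c·A = 3.595378·10.0966·181.8750 = 6602.238 mm³

Volume = 6602.238 mm³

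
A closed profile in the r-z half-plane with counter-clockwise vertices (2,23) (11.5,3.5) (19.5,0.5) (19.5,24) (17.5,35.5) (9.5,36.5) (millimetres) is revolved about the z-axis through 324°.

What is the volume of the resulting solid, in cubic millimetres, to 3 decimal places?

Profile (r,z), 6 vertices: (2,23) (11.5,3.5) (19.5,0.5) (19.5,24) (17.5,35.5) (9.5,36.5)
edge 0: (2,23)→(11.5,3.5)  cross = 2·3.5 − 11.5·23 = -257.5000; (r_i+r_j)·cross = 13.5·-257.5000 = -3476.2500
edge 1: (11.5,3.5)→(19.5,0.5)  cross = 11.5·0.5 − 19.5·3.5 = -62.5000; (r_i+r_j)·cross = 31·-62.5000 = -1937.5000
edge 2: (19.5,0.5)→(19.5,24)  cross = 19.5·24 − 19.5·0.5 = 458.2500; (r_i+r_j)·cross = 39·458.2500 = 17871.7500
edge 3: (19.5,24)→(17.5,35.5)  cross = 19.5·35.5 − 17.5·24 = 272.2500; (r_i+r_j)·cross = 37·272.2500 = 10073.2500
edge 4: (17.5,35.5)→(9.5,36.5)  cross = 17.5·36.5 − 9.5·35.5 = 301.5000; (r_i+r_j)·cross = 27·301.5000 = 8140.5000
edge 5: (9.5,36.5)→(2,23)  cross = 9.5·23 − 2·36.5 = 145.5000; (r_i+r_j)·cross = 11.5·145.5000 = 1673.2500
Σcross = 857.5000 → A = |Σcross|/2 = 428.7500 mm²
Σ(r_i+r_j)·cross = 32345.0000 → first moment M = |Σ|/6 = 5390.8333
R_c = M/A = 5390.8333/428.7500 = 12.5734 mm
θ = 324° = 5.654867 rad
V = θ·R_c·A = 5.654867·12.5734·428.7500 = 30484.444 mm³

Volume = 30484.444 mm³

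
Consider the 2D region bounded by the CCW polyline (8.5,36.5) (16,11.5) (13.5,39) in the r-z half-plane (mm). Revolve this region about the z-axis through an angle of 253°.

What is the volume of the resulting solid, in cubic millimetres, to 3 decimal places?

Profile (r,z), 3 vertices: (8.5,36.5) (16,11.5) (13.5,39)
edge 0: (8.5,36.5)→(16,11.5)  cross = 8.5·11.5 − 16·36.5 = -486.2500; (r_i+r_j)·cross = 24.5·-486.2500 = -11913.1250
edge 1: (16,11.5)→(13.5,39)  cross = 16·39 − 13.5·11.5 = 468.7500; (r_i+r_j)·cross = 29.5·468.7500 = 13828.1250
edge 2: (13.5,39)→(8.5,36.5)  cross = 13.5·36.5 − 8.5·39 = 161.2500; (r_i+r_j)·cross = 22·161.2500 = 3547.5000
Σcross = 143.7500 → A = |Σcross|/2 = 71.8750 mm²
Σ(r_i+r_j)·cross = 5462.5000 → first moment M = |Σ|/6 = 910.4167
R_c = M/A = 910.4167/71.8750 = 12.6667 mm
θ = 253° = 4.415683 rad
V = θ·R_c·A = 4.415683·12.6667·71.8750 = 4020.111 mm³

Volume = 4020.111 mm³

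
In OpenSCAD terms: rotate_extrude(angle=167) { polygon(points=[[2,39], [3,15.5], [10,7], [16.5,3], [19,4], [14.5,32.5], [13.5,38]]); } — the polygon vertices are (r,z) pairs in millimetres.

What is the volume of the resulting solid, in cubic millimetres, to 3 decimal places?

Profile (r,z), 7 vertices: (2,39) (3,15.5) (10,7) (16.5,3) (19,4) (14.5,32.5) (13.5,38)
edge 0: (2,39)→(3,15.5)  cross = 2·15.5 − 3·39 = -86.0000; (r_i+r_j)·cross = 5·-86.0000 = -430.0000
edge 1: (3,15.5)→(10,7)  cross = 3·7 − 10·15.5 = -134.0000; (r_i+r_j)·cross = 13·-134.0000 = -1742.0000
edge 2: (10,7)→(16.5,3)  cross = 10·3 − 16.5·7 = -85.5000; (r_i+r_j)·cross = 26.5·-85.5000 = -2265.7500
edge 3: (16.5,3)→(19,4)  cross = 16.5·4 − 19·3 = 9.0000; (r_i+r_j)·cross = 35.5·9.0000 = 319.5000
edge 4: (19,4)→(14.5,32.5)  cross = 19·32.5 − 14.5·4 = 559.5000; (r_i+r_j)·cross = 33.5·559.5000 = 18743.2500
edge 5: (14.5,32.5)→(13.5,38)  cross = 14.5·38 − 13.5·32.5 = 112.2500; (r_i+r_j)·cross = 28·112.2500 = 3143.0000
edge 6: (13.5,38)→(2,39)  cross = 13.5·39 − 2·38 = 450.5000; (r_i+r_j)·cross = 15.5·450.5000 = 6982.7500
Σcross = 825.7500 → A = |Σcross|/2 = 412.8750 mm²
Σ(r_i+r_j)·cross = 24750.7500 → first moment M = |Σ|/6 = 4125.1250
R_c = M/A = 4125.1250/412.8750 = 9.9912 mm
θ = 167° = 2.914700 rad
V = θ·R_c·A = 2.914700·9.9912·412.8750 = 12023.501 mm³

Volume = 12023.501 mm³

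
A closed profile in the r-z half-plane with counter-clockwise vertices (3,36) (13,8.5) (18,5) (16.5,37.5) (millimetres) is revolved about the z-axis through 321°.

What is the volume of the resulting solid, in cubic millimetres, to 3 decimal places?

Volume = 18696.032 mm³

Profile (r,z), 4 vertices: (3,36) (13,8.5) (18,5) (16.5,37.5)
edge 0: (3,36)→(13,8.5)  cross = 3·8.5 − 13·36 = -442.5000; (r_i+r_j)·cross = 16·-442.5000 = -7080.0000
edge 1: (13,8.5)→(18,5)  cross = 13·5 − 18·8.5 = -88.0000; (r_i+r_j)·cross = 31·-88.0000 = -2728.0000
edge 2: (18,5)→(16.5,37.5)  cross = 18·37.5 − 16.5·5 = 592.5000; (r_i+r_j)·cross = 34.5·592.5000 = 20441.2500
edge 3: (16.5,37.5)→(3,36)  cross = 16.5·36 − 3·37.5 = 481.5000; (r_i+r_j)·cross = 19.5·481.5000 = 9389.2500
Σcross = 543.5000 → A = |Σcross|/2 = 271.7500 mm²
Σ(r_i+r_j)·cross = 20022.5000 → first moment M = |Σ|/6 = 3337.0833
R_c = M/A = 3337.0833/271.7500 = 12.2800 mm
θ = 321° = 5.602507 rad
V = θ·R_c·A = 5.602507·12.2800·271.7500 = 18696.032 mm³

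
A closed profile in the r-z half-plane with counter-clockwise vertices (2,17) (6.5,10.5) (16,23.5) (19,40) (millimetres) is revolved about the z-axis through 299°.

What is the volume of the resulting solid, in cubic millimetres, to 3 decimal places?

Volume = 9368.683 mm³

Profile (r,z), 4 vertices: (2,17) (6.5,10.5) (16,23.5) (19,40)
edge 0: (2,17)→(6.5,10.5)  cross = 2·10.5 − 6.5·17 = -89.5000; (r_i+r_j)·cross = 8.5·-89.5000 = -760.7500
edge 1: (6.5,10.5)→(16,23.5)  cross = 6.5·23.5 − 16·10.5 = -15.2500; (r_i+r_j)·cross = 22.5·-15.2500 = -343.1250
edge 2: (16,23.5)→(19,40)  cross = 16·40 − 19·23.5 = 193.5000; (r_i+r_j)·cross = 35·193.5000 = 6772.5000
edge 3: (19,40)→(2,17)  cross = 19·17 − 2·40 = 243.0000; (r_i+r_j)·cross = 21·243.0000 = 5103.0000
Σcross = 331.7500 → A = |Σcross|/2 = 165.8750 mm²
Σ(r_i+r_j)·cross = 10771.6250 → first moment M = |Σ|/6 = 1795.2708
R_c = M/A = 1795.2708/165.8750 = 10.8230 mm
θ = 299° = 5.218534 rad
V = θ·R_c·A = 5.218534·10.8230·165.8750 = 9368.683 mm³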